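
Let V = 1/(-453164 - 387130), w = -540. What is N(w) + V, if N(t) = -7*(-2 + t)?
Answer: 3188075435/840294 ≈ 3794.0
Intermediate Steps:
N(t) = 14 - 7*t
V = -1/840294 (V = 1/(-840294) = -1/840294 ≈ -1.1901e-6)
N(w) + V = (14 - 7*(-540)) - 1/840294 = (14 + 3780) - 1/840294 = 3794 - 1/840294 = 3188075435/840294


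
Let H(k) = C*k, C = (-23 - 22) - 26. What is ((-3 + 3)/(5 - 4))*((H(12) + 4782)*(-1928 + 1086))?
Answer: 0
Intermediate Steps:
C = -71 (C = -45 - 26 = -71)
H(k) = -71*k
((-3 + 3)/(5 - 4))*((H(12) + 4782)*(-1928 + 1086)) = ((-3 + 3)/(5 - 4))*((-71*12 + 4782)*(-1928 + 1086)) = (0/1)*((-852 + 4782)*(-842)) = (0*1)*(3930*(-842)) = 0*(-3309060) = 0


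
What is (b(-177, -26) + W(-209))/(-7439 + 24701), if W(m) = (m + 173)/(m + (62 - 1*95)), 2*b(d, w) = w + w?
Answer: -1564/1044351 ≈ -0.0014976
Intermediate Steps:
b(d, w) = w (b(d, w) = (w + w)/2 = (2*w)/2 = w)
W(m) = (173 + m)/(-33 + m) (W(m) = (173 + m)/(m + (62 - 95)) = (173 + m)/(m - 33) = (173 + m)/(-33 + m))
(b(-177, -26) + W(-209))/(-7439 + 24701) = (-26 + (173 - 209)/(-33 - 209))/(-7439 + 24701) = (-26 - 36/(-242))/17262 = (-26 - 1/242*(-36))*(1/17262) = (-26 + 18/121)*(1/17262) = -3128/121*1/17262 = -1564/1044351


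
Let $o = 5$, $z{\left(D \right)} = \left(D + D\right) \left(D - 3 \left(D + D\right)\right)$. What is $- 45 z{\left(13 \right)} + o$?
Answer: $76055$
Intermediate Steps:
$z{\left(D \right)} = - 10 D^{2}$ ($z{\left(D \right)} = 2 D \left(D - 3 \cdot 2 D\right) = 2 D \left(D - 6 D\right) = 2 D \left(- 5 D\right) = - 10 D^{2}$)
$- 45 z{\left(13 \right)} + o = - 45 \left(- 10 \cdot 13^{2}\right) + 5 = - 45 \left(\left(-10\right) 169\right) + 5 = \left(-45\right) \left(-1690\right) + 5 = 76050 + 5 = 76055$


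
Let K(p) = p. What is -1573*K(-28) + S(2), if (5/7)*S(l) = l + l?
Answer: 220248/5 ≈ 44050.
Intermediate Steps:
S(l) = 14*l/5 (S(l) = 7*(l + l)/5 = 7*(2*l)/5 = 14*l/5)
-1573*K(-28) + S(2) = -1573*(-28) + (14/5)*2 = 44044 + 28/5 = 220248/5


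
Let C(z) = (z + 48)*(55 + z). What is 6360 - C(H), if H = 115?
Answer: -21350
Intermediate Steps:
C(z) = (48 + z)*(55 + z)
6360 - C(H) = 6360 - (2640 + 115**2 + 103*115) = 6360 - (2640 + 13225 + 11845) = 6360 - 1*27710 = 6360 - 27710 = -21350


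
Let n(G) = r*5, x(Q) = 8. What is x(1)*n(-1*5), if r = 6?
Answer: 240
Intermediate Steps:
n(G) = 30 (n(G) = 6*5 = 30)
x(1)*n(-1*5) = 8*30 = 240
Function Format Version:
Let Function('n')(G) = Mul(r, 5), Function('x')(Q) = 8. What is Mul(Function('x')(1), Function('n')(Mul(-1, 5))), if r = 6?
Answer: 240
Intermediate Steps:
Function('n')(G) = 30 (Function('n')(G) = Mul(6, 5) = 30)
Mul(Function('x')(1), Function('n')(Mul(-1, 5))) = Mul(8, 30) = 240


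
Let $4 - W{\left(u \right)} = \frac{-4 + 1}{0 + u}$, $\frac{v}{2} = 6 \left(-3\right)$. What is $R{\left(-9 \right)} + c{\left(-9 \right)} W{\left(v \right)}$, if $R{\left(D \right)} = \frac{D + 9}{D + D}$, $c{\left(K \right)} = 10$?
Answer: $\frac{235}{6} \approx 39.167$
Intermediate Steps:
$v = -36$ ($v = 2 \cdot 6 \left(-3\right) = 2 \left(-18\right) = -36$)
$W{\left(u \right)} = 4 + \frac{3}{u}$ ($W{\left(u \right)} = 4 - \frac{-4 + 1}{0 + u} = 4 - - \frac{3}{u} = 4 + \frac{3}{u}$)
$R{\left(D \right)} = \frac{9 + D}{2 D}$
$R{\left(-9 \right)} + c{\left(-9 \right)} W{\left(v \right)} = \frac{9 - 9}{2 \left(-9\right)} + 10 \left(4 + \frac{3}{-36}\right) = \frac{1}{2} \left(- \frac{1}{9}\right) 0 + 10 \left(4 + 3 \left(- \frac{1}{36}\right)\right) = 0 + 10 \left(4 - \frac{1}{12}\right) = 0 + 10 \cdot \frac{47}{12} = 0 + \frac{235}{6} = \frac{235}{6}$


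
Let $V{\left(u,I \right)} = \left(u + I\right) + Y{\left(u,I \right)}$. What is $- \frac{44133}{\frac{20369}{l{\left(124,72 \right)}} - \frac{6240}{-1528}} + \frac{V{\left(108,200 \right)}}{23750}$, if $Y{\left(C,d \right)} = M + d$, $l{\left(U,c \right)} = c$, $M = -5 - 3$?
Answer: $- \frac{57649223242}{374930705} \approx -153.76$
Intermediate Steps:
$M = -8$
$Y{\left(C,d \right)} = -8 + d$
$V{\left(u,I \right)} = -8 + u + 2 I$ ($V{\left(u,I \right)} = \left(u + I\right) + \left(-8 + I\right) = \left(I + u\right) + \left(-8 + I\right) = -8 + u + 2 I$)
$- \frac{44133}{\frac{20369}{l{\left(124,72 \right)}} - \frac{6240}{-1528}} + \frac{V{\left(108,200 \right)}}{23750} = - \frac{44133}{\frac{20369}{72} - \frac{6240}{-1528}} + \frac{-8 + 108 + 2 \cdot 200}{23750} = - \frac{44133}{20369 \cdot \frac{1}{72} - - \frac{780}{191}} + \left(-8 + 108 + 400\right) \frac{1}{23750} = - \frac{44133}{\frac{20369}{72} + \frac{780}{191}} + 500 \cdot \frac{1}{23750} = - \frac{44133}{\frac{3946639}{13752}} + \frac{2}{95} = \left(-44133\right) \frac{13752}{3946639} + \frac{2}{95} = - \frac{606917016}{3946639} + \frac{2}{95} = - \frac{57649223242}{374930705}$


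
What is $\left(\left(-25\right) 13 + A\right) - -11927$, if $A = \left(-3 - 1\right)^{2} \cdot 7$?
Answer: $11714$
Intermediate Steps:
$A = 112$ ($A = \left(-4\right)^{2} \cdot 7 = 16 \cdot 7 = 112$)
$\left(\left(-25\right) 13 + A\right) - -11927 = \left(\left(-25\right) 13 + 112\right) - -11927 = \left(-325 + 112\right) + 11927 = -213 + 11927 = 11714$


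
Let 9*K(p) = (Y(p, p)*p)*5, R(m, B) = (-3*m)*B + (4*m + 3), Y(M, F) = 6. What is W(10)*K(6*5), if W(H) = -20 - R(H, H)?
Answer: 23700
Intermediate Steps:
R(m, B) = 3 + 4*m - 3*B*m (R(m, B) = -3*B*m + (3 + 4*m) = 3 + 4*m - 3*B*m)
W(H) = -23 - 4*H + 3*H² (W(H) = -20 - (3 + 4*H - 3*H*H) = -20 - (3 + 4*H - 3*H²) = -20 - (3 - 3*H² + 4*H) = -20 + (-3 - 4*H + 3*H²) = -23 - 4*H + 3*H²)
K(p) = 10*p/3 (K(p) = ((6*p)*5)/9 = (30*p)/9 = 10*p/3)
W(10)*K(6*5) = (-23 - 4*10 + 3*10²)*(10*(6*5)/3) = (-23 - 40 + 3*100)*((10/3)*30) = (-23 - 40 + 300)*100 = 237*100 = 23700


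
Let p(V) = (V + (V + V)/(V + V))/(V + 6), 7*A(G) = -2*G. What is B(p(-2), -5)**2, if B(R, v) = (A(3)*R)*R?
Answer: 9/3136 ≈ 0.0028699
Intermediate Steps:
A(G) = -2*G/7 (A(G) = (-2*G)/7 = -2*G/7)
p(V) = (1 + V)/(6 + V) (p(V) = (V + (2*V)/((2*V)))/(6 + V) = (V + (2*V)*(1/(2*V)))/(6 + V) = (V + 1)/(6 + V) = (1 + V)/(6 + V))
B(R, v) = -6*R**2/7 (B(R, v) = ((-2/7*3)*R)*R = (-6*R/7)*R = -6*R**2/7)
B(p(-2), -5)**2 = (-6*(1 - 2)**2/(6 - 2)**2/7)**2 = (-6*(-1/4)**2/7)**2 = (-6/7*1/16)**2 = (-3/56)**2 = 9/3136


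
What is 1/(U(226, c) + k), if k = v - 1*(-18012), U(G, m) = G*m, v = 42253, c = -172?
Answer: 1/21393 ≈ 4.6744e-5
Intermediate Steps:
k = 60265 (k = 42253 - 1*(-18012) = 42253 + 18012 = 60265)
1/(U(226, c) + k) = 1/(226*(-172) + 60265) = 1/(-38872 + 60265) = 1/21393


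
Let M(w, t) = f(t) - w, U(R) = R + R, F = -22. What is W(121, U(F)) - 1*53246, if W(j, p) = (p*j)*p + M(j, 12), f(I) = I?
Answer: 180901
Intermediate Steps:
U(R) = 2*R
M(w, t) = t - w
W(j, p) = 12 - j + j*p² (W(j, p) = (p*j)*p + (12 - j) = (j*p)*p + (12 - j) = j*p² + (12 - j) = 12 - j + j*p²)
W(121, U(F)) - 1*53246 = (12 - 1*121 + 121*(2*(-22))²) - 1*53246 = (12 - 121 + 121*(-44)²) - 53246 = (12 - 121 + 121*1936) - 53246 = (12 - 121 + 234256) - 53246 = 234147 - 53246 = 180901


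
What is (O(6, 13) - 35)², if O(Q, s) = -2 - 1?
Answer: 1444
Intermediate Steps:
O(Q, s) = -3
(O(6, 13) - 35)² = (-3 - 35)² = (-38)² = 1444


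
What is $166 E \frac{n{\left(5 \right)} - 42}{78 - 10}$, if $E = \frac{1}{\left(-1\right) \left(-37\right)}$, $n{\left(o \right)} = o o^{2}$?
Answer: $\frac{6889}{1258} \approx 5.4762$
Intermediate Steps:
$n{\left(o \right)} = o^{3}$
$E = \frac{1}{37} \approx 0.027027$
$166 E \frac{n{\left(5 \right)} - 42}{78 - 10} = 166 \cdot \frac{1}{37} \frac{5^{3} - 42}{78 - 10} = \frac{166 \frac{125 - 42}{68}}{37} = \frac{166 \cdot 83 \cdot \frac{1}{68}}{37} = \frac{166}{37} \cdot \frac{83}{68} = \frac{6889}{1258}$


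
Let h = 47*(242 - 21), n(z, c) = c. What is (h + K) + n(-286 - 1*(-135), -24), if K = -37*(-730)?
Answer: 37373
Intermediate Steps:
K = 27010
h = 10387 (h = 47*221 = 10387)
(h + K) + n(-286 - 1*(-135), -24) = (10387 + 27010) - 24 = 37397 - 24 = 37373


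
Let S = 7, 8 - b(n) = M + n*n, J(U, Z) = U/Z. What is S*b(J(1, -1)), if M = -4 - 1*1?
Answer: 84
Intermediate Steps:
M = -5 (M = -4 - 1 = -5)
b(n) = 13 - n² (b(n) = 8 - (-5 + n*n) = 8 - (-5 + n²) = 8 + (5 - n²) = 13 - n²)
S*b(J(1, -1)) = 7*(13 - (1/(-1))²) = 7*(13 - (1*(-1))²) = 7*(13 - 1*(-1)²) = 7*(13 - 1*1) = 7*(13 - 1) = 7*12 = 84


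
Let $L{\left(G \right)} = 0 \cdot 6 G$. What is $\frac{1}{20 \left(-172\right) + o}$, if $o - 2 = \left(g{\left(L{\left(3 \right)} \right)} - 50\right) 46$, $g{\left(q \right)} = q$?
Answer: $- \frac{1}{5738} \approx -0.00017428$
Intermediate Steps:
$L{\left(G \right)} = 0$ ($L{\left(G \right)} = 0 G = 0$)
$o = -2298$ ($o = 2 + \left(0 - 50\right) 46 = 2 - 2300 = -2298$)
$\frac{1}{20 \left(-172\right) + o} = \frac{1}{20 \left(-172\right) - 2298} = \frac{1}{-3440 - 2298} = \frac{1}{-5738} = - \frac{1}{5738}$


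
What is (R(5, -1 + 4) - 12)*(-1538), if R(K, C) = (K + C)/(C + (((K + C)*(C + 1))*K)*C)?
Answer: 8901944/483 ≈ 18431.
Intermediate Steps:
R(K, C) = (C + K)/(C + C*K*(1 + C)*(C + K)) (R(K, C) = (C + K)/(C + (((C + K)*(1 + C))*K)*C) = (C + K)/(C + (((1 + C)*(C + K))*K)*C) = (C + K)/(C + (K*(1 + C)*(C + K))*C) = (C + K)/(C + C*K*(1 + C)*(C + K)))
(R(5, -1 + 4) - 12)*(-1538) = (((-1 + 4) + 5)/((-1 + 4)*(1 + 5**2 + (-1 + 4)*5 + (-1 + 4)*5**2 + 5*(-1 + 4)**2)) - 12)*(-1538) = ((3 + 5)/(3*(1 + 25 + 3*5 + 3*25 + 5*3**2)) - 12)*(-1538) = ((1/3)*8/(1 + 25 + 15 + 75 + 5*9) - 12)*(-1538) = ((1/3)*8/(1 + 25 + 15 + 75 + 45) - 12)*(-1538) = ((1/3)*8/161 - 12)*(-1538) = ((1/3)*(1/161)*8 - 12)*(-1538) = (8/483 - 12)*(-1538) = -5788/483*(-1538) = 8901944/483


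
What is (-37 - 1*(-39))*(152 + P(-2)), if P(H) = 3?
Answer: 310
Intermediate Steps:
(-37 - 1*(-39))*(152 + P(-2)) = (-37 - 1*(-39))*(152 + 3) = (-37 + 39)*155 = 2*155 = 310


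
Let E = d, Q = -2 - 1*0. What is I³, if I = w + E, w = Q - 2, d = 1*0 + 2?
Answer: -8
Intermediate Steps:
Q = -2 (Q = -2 + 0 = -2)
d = 2 (d = 0 + 2 = 2)
E = 2
w = -4 (w = -2 - 2 = -4)
I = -2 (I = -4 + 2 = -2)
I³ = (-2)³ = -8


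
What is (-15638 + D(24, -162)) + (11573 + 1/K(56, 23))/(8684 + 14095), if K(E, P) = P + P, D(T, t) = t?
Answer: -1839471649/116426 ≈ -15799.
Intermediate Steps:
K(E, P) = 2*P
(-15638 + D(24, -162)) + (11573 + 1/K(56, 23))/(8684 + 14095) = (-15638 - 162) + (11573 + 1/(2*23))/(8684 + 14095) = -15800 + (11573 + 1/46)/22779 = -15800 + (11573 + 1/46)*(1/22779) = -15800 + (532359/46)*(1/22779) = -15800 + 59151/116426 = -1839471649/116426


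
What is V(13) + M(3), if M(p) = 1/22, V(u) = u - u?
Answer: 1/22 ≈ 0.045455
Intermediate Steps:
V(u) = 0
M(p) = 1/22
V(13) + M(3) = 0 + 1/22 = 1/22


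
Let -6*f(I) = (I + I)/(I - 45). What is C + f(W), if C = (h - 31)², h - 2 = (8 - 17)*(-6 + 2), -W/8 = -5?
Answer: 155/3 ≈ 51.667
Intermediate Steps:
W = 40 (W = -8*(-5) = 40)
h = 38 (h = 2 + (8 - 17)*(-6 + 2) = 2 - 9*(-4) = 2 + 36 = 38)
f(I) = -I/(3*(-45 + I)) (f(I) = -(I + I)/(6*(I - 45)) = -2*I/(6*(-45 + I)) = -I/(3*(-45 + I)))
C = 49 (C = (38 - 31)² = 7² = 49)
C + f(W) = 49 - 1*40/(-135 + 3*40) = 49 - 1*40/(-135 + 120) = 49 - 1*40/(-15) = 49 - 1*40*(-1/15) = 49 + 8/3 = 155/3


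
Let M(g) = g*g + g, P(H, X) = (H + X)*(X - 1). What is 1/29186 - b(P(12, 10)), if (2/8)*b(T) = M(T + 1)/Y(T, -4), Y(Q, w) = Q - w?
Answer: -2323205499/2947786 ≈ -788.12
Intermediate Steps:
P(H, X) = (-1 + X)*(H + X) (P(H, X) = (H + X)*(-1 + X) = (-1 + X)*(H + X))
M(g) = g + g² (M(g) = g² + g = g + g²)
b(T) = 4*(1 + T)*(2 + T)/(4 + T) (b(T) = 4*(((T + 1)*(1 + (T + 1)))/(T - 1*(-4))) = 4*(((1 + T)*(1 + (1 + T)))/(T + 4)) = 4*(((1 + T)*(2 + T))/(4 + T)) = 4*((1 + T)*(2 + T)/(4 + T)) = 4*(1 + T)*(2 + T)/(4 + T))
1/29186 - b(P(12, 10)) = 1/29186 - 4*(1 + (10² - 1*12 - 1*10 + 12*10))*(2 + (10² - 1*12 - 1*10 + 12*10))/(4 + (10² - 1*12 - 1*10 + 12*10)) = 1/29186 - 4*(1 + (100 - 12 - 10 + 120))*(2 + (100 - 12 - 10 + 120))/(4 + (100 - 12 - 10 + 120)) = 1/29186 - 4*(1 + 198)*(2 + 198)/(4 + 198) = 1/29186 - 4*199*200/202 = 1/29186 - 1*79600/101 = 1/29186 - 79600/101 = -2323205499/2947786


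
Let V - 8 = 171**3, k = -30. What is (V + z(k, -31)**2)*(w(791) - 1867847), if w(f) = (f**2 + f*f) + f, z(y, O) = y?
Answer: -3079158961586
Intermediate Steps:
V = 5000219 (V = 8 + 171**3 = 8 + 5000211 = 5000219)
w(f) = f + 2*f**2 (w(f) = (f**2 + f**2) + f = 2*f**2 + f = f + 2*f**2)
(V + z(k, -31)**2)*(w(791) - 1867847) = (5000219 + (-30)**2)*(791*(1 + 2*791) - 1867847) = (5000219 + 900)*(791*(1 + 1582) - 1867847) = 5001119*(791*1583 - 1867847) = 5001119*(1252153 - 1867847) = 5001119*(-615694) = -3079158961586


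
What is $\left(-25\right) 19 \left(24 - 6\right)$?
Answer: $-8550$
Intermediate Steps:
$\left(-25\right) 19 \left(24 - 6\right) = - 475 \left(24 - 6\right) = \left(-475\right) 18 = -8550$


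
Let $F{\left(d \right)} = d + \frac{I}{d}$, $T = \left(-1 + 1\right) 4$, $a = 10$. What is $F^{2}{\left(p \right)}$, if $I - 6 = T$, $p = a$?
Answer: $\frac{2809}{25} \approx 112.36$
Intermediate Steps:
$T = 0$ ($T = 0 \cdot 4 = 0$)
$p = 10$
$I = 6$ ($I = 6 + 0 = 6$)
$F{\left(d \right)} = d + \frac{6}{d}$
$F^{2}{\left(p \right)} = \left(10 + \frac{6}{10}\right)^{2} = \left(10 + 6 \cdot \frac{1}{10}\right)^{2} = \left(10 + \frac{3}{5}\right)^{2} = \left(\frac{53}{5}\right)^{2} = \frac{2809}{25}$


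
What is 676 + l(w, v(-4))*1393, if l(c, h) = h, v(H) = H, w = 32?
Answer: -4896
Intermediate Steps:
676 + l(w, v(-4))*1393 = 676 - 4*1393 = 676 - 5572 = -4896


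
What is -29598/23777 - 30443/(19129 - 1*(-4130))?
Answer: -1412263093/553029243 ≈ -2.5537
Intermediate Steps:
-29598/23777 - 30443/(19129 - 1*(-4130)) = -29598*1/23777 - 30443/(19129 + 4130) = -29598/23777 - 30443/23259 = -1412263093/553029243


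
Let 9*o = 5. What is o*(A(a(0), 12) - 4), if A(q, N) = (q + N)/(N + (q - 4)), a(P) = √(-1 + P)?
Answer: -163/117 - 4*I/117 ≈ -1.3932 - 0.034188*I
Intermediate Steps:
o = 5/9 (o = (⅑)*5 = 5/9 ≈ 0.55556)
A(q, N) = (N + q)/(-4 + N + q) (A(q, N) = (N + q)/(N + (-4 + q)) = (N + q)/(-4 + N + q))
o*(A(a(0), 12) - 4) = 5*((12 + √(-1 + 0))/(-4 + 12 + √(-1 + 0)) - 4)/9 = 5*((12 + √(-1))/(-4 + 12 + √(-1)) - 4)/9 = 5*((12 + I)/(-4 + 12 + I) - 4)/9 = 5*((12 + I)/(8 + I) - 4)/9 = 5*(((8 - I)/65)*(12 + I) - 4)/9 = 5*((8 - I)*(12 + I)/65 - 4)/9 = 5*(-4 + (8 - I)*(12 + I)/65)/9 = -20/9 + (8 - I)*(12 + I)/117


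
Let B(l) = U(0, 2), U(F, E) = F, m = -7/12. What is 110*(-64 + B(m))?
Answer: -7040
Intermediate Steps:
m = -7/12 (m = -7*1/12 = -7/12 ≈ -0.58333)
B(l) = 0
110*(-64 + B(m)) = 110*(-64 + 0) = 110*(-64) = -7040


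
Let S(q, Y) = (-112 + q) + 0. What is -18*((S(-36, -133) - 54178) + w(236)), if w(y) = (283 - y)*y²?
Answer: -46140948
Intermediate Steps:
w(y) = y²*(283 - y)
S(q, Y) = -112 + q
-18*((S(-36, -133) - 54178) + w(236)) = -18*(((-112 - 36) - 54178) + 236²*(283 - 1*236)) = -18*((-148 - 54178) + 55696*(283 - 236)) = -18*(-54326 + 55696*47) = -18*(-54326 + 2617712) = -18*2563386 = -46140948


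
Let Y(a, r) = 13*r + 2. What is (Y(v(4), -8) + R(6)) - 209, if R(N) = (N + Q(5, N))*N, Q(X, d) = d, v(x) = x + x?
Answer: -239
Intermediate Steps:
v(x) = 2*x
R(N) = 2*N² (R(N) = (N + N)*N = (2*N)*N = 2*N²)
Y(a, r) = 2 + 13*r
(Y(v(4), -8) + R(6)) - 209 = ((2 + 13*(-8)) + 2*6²) - 209 = ((2 - 104) + 2*36) - 209 = (-102 + 72) - 209 = -30 - 209 = -239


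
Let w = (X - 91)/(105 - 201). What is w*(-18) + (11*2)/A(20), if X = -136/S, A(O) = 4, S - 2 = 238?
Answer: -1867/160 ≈ -11.669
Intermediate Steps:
S = 240 (S = 2 + 238 = 240)
X = -17/30 (X = -136/240 = -136*1/240 = -17/30 ≈ -0.56667)
w = 2747/2880 (w = (-17/30 - 91)/(105 - 201) = -2747/30/(-96) = -2747/30*(-1/96) = 2747/2880 ≈ 0.95382)
w*(-18) + (11*2)/A(20) = (2747/2880)*(-18) + (11*2)/4 = -2747/160 + 22*(¼) = -2747/160 + 11/2 = -1867/160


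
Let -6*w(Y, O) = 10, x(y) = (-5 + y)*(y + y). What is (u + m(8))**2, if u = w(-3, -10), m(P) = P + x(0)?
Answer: 361/9 ≈ 40.111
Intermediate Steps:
x(y) = 2*y*(-5 + y) (x(y) = (-5 + y)*(2*y) = 2*y*(-5 + y))
w(Y, O) = -5/3 (w(Y, O) = -1/6*10 = -5/3)
m(P) = P (m(P) = P + 2*0*(-5 + 0) = P + 2*0*(-5) = P + 0 = P)
u = -5/3 ≈ -1.6667
(u + m(8))**2 = (-5/3 + 8)**2 = (19/3)**2 = 361/9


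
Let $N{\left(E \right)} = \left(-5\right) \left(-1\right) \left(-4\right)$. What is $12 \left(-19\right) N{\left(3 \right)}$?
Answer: $4560$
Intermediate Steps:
$N{\left(E \right)} = -20$ ($N{\left(E \right)} = 5 \left(-4\right) = -20$)
$12 \left(-19\right) N{\left(3 \right)} = 12 \left(-19\right) \left(-20\right) = \left(-228\right) \left(-20\right) = 4560$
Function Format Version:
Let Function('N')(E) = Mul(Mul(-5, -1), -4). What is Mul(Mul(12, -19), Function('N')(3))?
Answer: 4560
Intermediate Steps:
Function('N')(E) = -20 (Function('N')(E) = Mul(5, -4) = -20)
Mul(Mul(12, -19), Function('N')(3)) = Mul(Mul(12, -19), -20) = Mul(-228, -20) = 4560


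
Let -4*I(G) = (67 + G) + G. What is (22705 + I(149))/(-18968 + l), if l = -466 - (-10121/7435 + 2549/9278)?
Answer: -3119880239075/2681039753594 ≈ -1.1637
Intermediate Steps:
l = -32070628557/68981930 (l = -466 - (-10121*1/7435 + 2549*(1/9278)) = -466 - (-10121/7435 + 2549/9278) = -466 - 1*(-74950823/68981930) = -466 + 74950823/68981930 = -32070628557/68981930 ≈ -464.91)
I(G) = -67/4 - G/2 (I(G) = -((67 + G) + G)/4 = -(67 + 2*G)/4 = -67/4 - G/2)
(22705 + I(149))/(-18968 + l) = (22705 + (-67/4 - ½*149))/(-18968 - 32070628557/68981930) = (22705 + (-67/4 - 149/2))/(-1340519876797/68981930) = (22705 - 365/4)*(-68981930/1340519876797) = (90455/4)*(-68981930/1340519876797) = -3119880239075/2681039753594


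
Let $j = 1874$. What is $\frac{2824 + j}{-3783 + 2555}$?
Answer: $- \frac{2349}{614} \approx -3.8257$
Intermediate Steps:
$\frac{2824 + j}{-3783 + 2555} = \frac{2824 + 1874}{-3783 + 2555} = \frac{4698}{-1228} = 4698 \left(- \frac{1}{1228}\right) = - \frac{2349}{614}$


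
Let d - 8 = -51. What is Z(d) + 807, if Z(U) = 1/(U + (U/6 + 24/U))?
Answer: 10560951/13087 ≈ 806.98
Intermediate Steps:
d = -43 (d = 8 - 51 = -43)
Z(U) = 1/(24/U + 7*U/6) (Z(U) = 1/(U + (U*(⅙) + 24/U)) = 1/(U + (U/6 + 24/U)) = 1/(U + (24/U + U/6)) = 1/(24/U + 7*U/6))
Z(d) + 807 = 6*(-43)/(144 + 7*(-43)²) + 807 = 6*(-43)/(144 + 7*1849) + 807 = 6*(-43)/(144 + 12943) + 807 = 6*(-43)/13087 + 807 = 6*(-43)*(1/13087) + 807 = -258/13087 + 807 = 10560951/13087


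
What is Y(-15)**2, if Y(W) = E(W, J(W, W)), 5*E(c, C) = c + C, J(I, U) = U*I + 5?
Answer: 1849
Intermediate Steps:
J(I, U) = 5 + I*U (J(I, U) = I*U + 5 = 5 + I*U)
E(c, C) = C/5 + c/5 (E(c, C) = (c + C)/5 = (C + c)/5 = C/5 + c/5)
Y(W) = 1 + W/5 + W**2/5 (Y(W) = (5 + W*W)/5 + W/5 = (5 + W**2)/5 + W/5 = (1 + W**2/5) + W/5 = 1 + W/5 + W**2/5)
Y(-15)**2 = (1 + (1/5)*(-15) + (1/5)*(-15)**2)**2 = (1 - 3 + (1/5)*225)**2 = (1 - 3 + 45)**2 = 43**2 = 1849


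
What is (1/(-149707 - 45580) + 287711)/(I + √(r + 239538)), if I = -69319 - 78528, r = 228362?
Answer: -8306963780925432/4268635487030083 - 561862180560*√4679/4268635487030083 ≈ -1.9550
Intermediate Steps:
I = -147847
(1/(-149707 - 45580) + 287711)/(I + √(r + 239538)) = (1/(-149707 - 45580) + 287711)/(-147847 + √(228362 + 239538)) = (1/(-195287) + 287711)/(-147847 + √467900) = (-1/195287 + 287711)/(-147847 + 10*√4679) = 56186218056/(195287*(-147847 + 10*√4679))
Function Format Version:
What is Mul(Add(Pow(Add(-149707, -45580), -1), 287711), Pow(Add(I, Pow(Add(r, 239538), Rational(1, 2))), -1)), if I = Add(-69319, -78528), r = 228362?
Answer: Add(Rational(-8306963780925432, 4268635487030083), Mul(Rational(-561862180560, 4268635487030083), Pow(4679, Rational(1, 2)))) ≈ -1.9550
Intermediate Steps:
I = -147847
Mul(Add(Pow(Add(-149707, -45580), -1), 287711), Pow(Add(I, Pow(Add(r, 239538), Rational(1, 2))), -1)) = Mul(Add(Pow(Add(-149707, -45580), -1), 287711), Pow(Add(-147847, Pow(Add(228362, 239538), Rational(1, 2))), -1)) = Mul(Add(Pow(-195287, -1), 287711), Pow(Add(-147847, Pow(467900, Rational(1, 2))), -1)) = Mul(Add(Rational(-1, 195287), 287711), Pow(Add(-147847, Mul(10, Pow(4679, Rational(1, 2)))), -1)) = Mul(Rational(56186218056, 195287), Pow(Add(-147847, Mul(10, Pow(4679, Rational(1, 2)))), -1))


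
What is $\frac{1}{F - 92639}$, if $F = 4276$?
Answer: $- \frac{1}{88363} \approx -1.1317 \cdot 10^{-5}$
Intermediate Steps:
$\frac{1}{F - 92639} = \frac{1}{4276 - 92639} = \frac{1}{-88363} = - \frac{1}{88363}$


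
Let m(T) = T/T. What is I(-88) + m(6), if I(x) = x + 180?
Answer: 93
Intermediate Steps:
m(T) = 1
I(x) = 180 + x
I(-88) + m(6) = (180 - 88) + 1 = 92 + 1 = 93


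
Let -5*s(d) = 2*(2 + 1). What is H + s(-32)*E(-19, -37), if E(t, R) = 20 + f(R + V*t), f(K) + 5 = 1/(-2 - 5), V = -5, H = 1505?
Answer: 52051/35 ≈ 1487.2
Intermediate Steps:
s(d) = -6/5 (s(d) = -2*(2 + 1)/5 = -2*3/5 = -⅕*6 = -6/5)
f(K) = -36/7 (f(K) = -5 + 1/(-2 - 5) = -5 + 1/(-7) = -5 - ⅐ = -36/7)
E(t, R) = 104/7 (E(t, R) = 20 - 36/7 = 104/7)
H + s(-32)*E(-19, -37) = 1505 - 6/5*104/7 = 1505 - 624/35 = 52051/35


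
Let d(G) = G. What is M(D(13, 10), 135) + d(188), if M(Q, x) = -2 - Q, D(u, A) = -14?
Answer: 200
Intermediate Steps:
M(D(13, 10), 135) + d(188) = (-2 - 1*(-14)) + 188 = (-2 + 14) + 188 = 12 + 188 = 200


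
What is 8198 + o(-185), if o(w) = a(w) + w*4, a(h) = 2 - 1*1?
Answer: 7459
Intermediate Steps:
a(h) = 1 (a(h) = 2 - 1 = 1)
o(w) = 1 + 4*w (o(w) = 1 + w*4 = 1 + 4*w)
8198 + o(-185) = 8198 + (1 + 4*(-185)) = 8198 + (1 - 740) = 8198 - 739 = 7459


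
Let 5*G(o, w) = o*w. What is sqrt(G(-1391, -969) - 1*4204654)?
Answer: I*sqrt(98376955)/5 ≈ 1983.7*I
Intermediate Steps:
G(o, w) = o*w/5 (G(o, w) = (o*w)/5 = o*w/5)
sqrt(G(-1391, -969) - 1*4204654) = sqrt((1/5)*(-1391)*(-969) - 1*4204654) = sqrt(1347879/5 - 4204654) = sqrt(-19675391/5) = I*sqrt(98376955)/5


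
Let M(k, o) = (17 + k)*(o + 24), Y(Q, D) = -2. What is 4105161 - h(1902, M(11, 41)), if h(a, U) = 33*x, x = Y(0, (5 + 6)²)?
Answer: 4105227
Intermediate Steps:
x = -2
M(k, o) = (17 + k)*(24 + o)
h(a, U) = -66 (h(a, U) = 33*(-2) = -66)
4105161 - h(1902, M(11, 41)) = 4105161 - 1*(-66) = 4105161 + 66 = 4105227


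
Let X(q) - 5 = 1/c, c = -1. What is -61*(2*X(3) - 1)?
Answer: -427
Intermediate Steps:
X(q) = 4 (X(q) = 5 + 1/(-1) = 5 - 1 = 4)
-61*(2*X(3) - 1) = -61*(2*4 - 1) = -61*(8 - 1) = -61*7 = -427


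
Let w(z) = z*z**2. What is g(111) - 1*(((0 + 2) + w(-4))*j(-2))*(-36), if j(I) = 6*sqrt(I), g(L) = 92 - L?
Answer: -19 - 13392*I*sqrt(2) ≈ -19.0 - 18939.0*I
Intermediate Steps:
w(z) = z**3
g(111) - 1*(((0 + 2) + w(-4))*j(-2))*(-36) = (92 - 1*111) - 1*(((0 + 2) + (-4)**3)*(6*sqrt(-2)))*(-36) = (92 - 111) - 1*((2 - 64)*(6*(I*sqrt(2))))*(-36) = -19 - 1*(-372*I*sqrt(2))*(-36) = -19 - (-372*I*sqrt(2))*(-36) = -19 - 13392*I*sqrt(2)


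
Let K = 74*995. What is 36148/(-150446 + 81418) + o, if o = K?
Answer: 1270623873/17257 ≈ 73630.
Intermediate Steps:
K = 73630
o = 73630
36148/(-150446 + 81418) + o = 36148/(-150446 + 81418) + 73630 = 36148/(-69028) + 73630 = 36148*(-1/69028) + 73630 = -9037/17257 + 73630 = 1270623873/17257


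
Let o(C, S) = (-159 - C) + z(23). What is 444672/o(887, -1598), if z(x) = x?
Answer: -148224/341 ≈ -434.67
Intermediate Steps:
o(C, S) = -136 - C (o(C, S) = (-159 - C) + 23 = -136 - C)
444672/o(887, -1598) = 444672/(-136 - 1*887) = 444672/(-136 - 887) = 444672/(-1023) = 444672*(-1/1023) = -148224/341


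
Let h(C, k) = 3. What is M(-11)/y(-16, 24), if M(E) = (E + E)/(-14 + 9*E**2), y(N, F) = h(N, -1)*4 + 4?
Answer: -11/8600 ≈ -0.0012791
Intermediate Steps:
y(N, F) = 16 (y(N, F) = 3*4 + 4 = 12 + 4 = 16)
M(E) = 2*E/(-14 + 9*E**2) (M(E) = (2*E)/(-14 + 9*E**2) = 2*E/(-14 + 9*E**2))
M(-11)/y(-16, 24) = (2*(-11)/(-14 + 9*(-11)**2))/16 = (2*(-11)/(-14 + 9*121))*(1/16) = (2*(-11)/(-14 + 1089))*(1/16) = (2*(-11)/1075)*(1/16) = (2*(-11)*(1/1075))*(1/16) = -22/1075*1/16 = -11/8600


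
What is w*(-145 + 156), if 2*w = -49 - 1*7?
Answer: -308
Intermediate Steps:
w = -28 (w = (-49 - 1*7)/2 = (-49 - 7)/2 = (1/2)*(-56) = -28)
w*(-145 + 156) = -28*(-145 + 156) = -28*11 = -308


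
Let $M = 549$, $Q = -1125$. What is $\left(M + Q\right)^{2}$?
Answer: $331776$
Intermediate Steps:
$\left(M + Q\right)^{2} = \left(549 - 1125\right)^{2} = \left(-576\right)^{2} = 331776$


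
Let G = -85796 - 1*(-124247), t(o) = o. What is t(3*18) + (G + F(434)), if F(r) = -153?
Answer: 38352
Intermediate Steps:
G = 38451 (G = -85796 + 124247 = 38451)
t(3*18) + (G + F(434)) = 3*18 + (38451 - 153) = 54 + 38298 = 38352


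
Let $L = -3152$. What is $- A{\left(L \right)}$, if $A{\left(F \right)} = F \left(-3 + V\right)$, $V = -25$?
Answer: $-88256$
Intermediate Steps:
$A{\left(F \right)} = - 28 F$ ($A{\left(F \right)} = F \left(-3 - 25\right) = F \left(-28\right) = - 28 F$)
$- A{\left(L \right)} = - \left(-28\right) \left(-3152\right) = \left(-1\right) 88256 = -88256$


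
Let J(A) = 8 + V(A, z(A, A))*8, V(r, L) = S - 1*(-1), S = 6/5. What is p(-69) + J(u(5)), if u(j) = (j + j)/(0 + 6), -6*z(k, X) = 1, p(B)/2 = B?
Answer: -562/5 ≈ -112.40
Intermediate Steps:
S = 6/5 (S = 6*(⅕) = 6/5 ≈ 1.2000)
p(B) = 2*B
z(k, X) = -⅙ (z(k, X) = -⅙*1 = -⅙)
V(r, L) = 11/5 (V(r, L) = 6/5 - 1*(-1) = 6/5 + 1 = 11/5)
u(j) = j/3 (u(j) = (2*j)/6 = (2*j)*(⅙) = j/3)
J(A) = 128/5 (J(A) = 8 + (11/5)*8 = 8 + 88/5 = 128/5)
p(-69) + J(u(5)) = 2*(-69) + 128/5 = -138 + 128/5 = -562/5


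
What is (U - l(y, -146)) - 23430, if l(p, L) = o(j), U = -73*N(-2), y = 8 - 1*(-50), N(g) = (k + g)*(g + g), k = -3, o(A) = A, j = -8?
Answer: -24882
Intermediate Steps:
N(g) = 2*g*(-3 + g) (N(g) = (-3 + g)*(g + g) = (-3 + g)*(2*g) = 2*g*(-3 + g))
y = 58 (y = 8 + 50 = 58)
U = -1460 (U = -146*(-2)*(-3 - 2) = -146*(-2)*(-5) = -73*20 = -1460)
l(p, L) = -8
(U - l(y, -146)) - 23430 = (-1460 - 1*(-8)) - 23430 = (-1460 + 8) - 23430 = -1452 - 23430 = -24882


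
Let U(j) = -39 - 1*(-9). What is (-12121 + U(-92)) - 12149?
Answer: -24300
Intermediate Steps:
U(j) = -30 (U(j) = -39 + 9 = -30)
(-12121 + U(-92)) - 12149 = (-12121 - 30) - 12149 = -12151 - 12149 = -24300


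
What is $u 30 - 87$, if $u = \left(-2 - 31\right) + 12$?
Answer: $-717$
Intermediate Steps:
$u = -21$ ($u = -33 + 12 = -21$)
$u 30 - 87 = \left(-21\right) 30 - 87 = -630 - 87 = -717$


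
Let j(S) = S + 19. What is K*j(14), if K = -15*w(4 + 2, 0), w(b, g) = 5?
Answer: -2475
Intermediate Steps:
j(S) = 19 + S
K = -75 (K = -15*5 = -75)
K*j(14) = -75*(19 + 14) = -75*33 = -2475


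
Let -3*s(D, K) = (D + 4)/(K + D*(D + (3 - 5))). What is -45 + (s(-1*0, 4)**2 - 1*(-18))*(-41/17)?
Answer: -13568/153 ≈ -88.680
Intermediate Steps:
s(D, K) = -(4 + D)/(3*(K + D*(-2 + D))) (s(D, K) = -(D + 4)/(3*(K + D*(D + (3 - 5)))) = -(4 + D)/(3*(K + D*(D - 2))) = -(4 + D)/(3*(K + D*(-2 + D))))
-45 + (s(-1*0, 4)**2 - 1*(-18))*(-41/17) = -45 + (((-4 - (-1)*0)/(3*(4 + (-1*0)**2 - (-2)*0)))**2 - 1*(-18))*(-41/17) = -45 + (((-4 - 1*0)/(3*(4 + 0**2 - 2*0)))**2 + 18)*(-41*1/17) = -45 + (((-4 + 0)/(3*(4 + 0 + 0)))**2 + 18)*(-41/17) = -45 + (((1/3)*(-4)/4)**2 + 18)*(-41/17) = -45 + (((1/3)*(1/4)*(-4))**2 + 18)*(-41/17) = -45 + ((-1/3)**2 + 18)*(-41/17) = -45 + (1/9 + 18)*(-41/17) = -45 + (163/9)*(-41/17) = -45 - 6683/153 = -13568/153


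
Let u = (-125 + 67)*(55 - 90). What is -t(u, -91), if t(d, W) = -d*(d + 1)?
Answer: 4122930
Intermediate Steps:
u = 2030 (u = -58*(-35) = 2030)
t(d, W) = -d*(1 + d)
-t(u, -91) = -(-1)*2030*(1 + 2030) = -(-1)*2030*2031 = -1*(-4122930) = 4122930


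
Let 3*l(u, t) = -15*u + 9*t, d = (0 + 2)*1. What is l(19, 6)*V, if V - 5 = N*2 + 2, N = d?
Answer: -847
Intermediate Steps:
d = 2 (d = 2*1 = 2)
N = 2
l(u, t) = -5*u + 3*t (l(u, t) = (-15*u + 9*t)/3 = -5*u + 3*t)
V = 11 (V = 5 + (2*2 + 2) = 5 + (4 + 2) = 5 + 6 = 11)
l(19, 6)*V = (-5*19 + 3*6)*11 = (-95 + 18)*11 = -77*11 = -847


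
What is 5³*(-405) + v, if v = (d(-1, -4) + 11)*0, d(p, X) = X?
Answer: -50625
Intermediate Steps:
v = 0 (v = (-4 + 11)*0 = 7*0 = 0)
5³*(-405) + v = 5³*(-405) + 0 = 125*(-405) + 0 = -50625 + 0 = -50625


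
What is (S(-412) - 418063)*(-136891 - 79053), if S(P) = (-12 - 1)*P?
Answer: 89121600408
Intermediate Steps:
S(P) = -13*P
(S(-412) - 418063)*(-136891 - 79053) = (-13*(-412) - 418063)*(-136891 - 79053) = (5356 - 418063)*(-215944) = -412707*(-215944) = 89121600408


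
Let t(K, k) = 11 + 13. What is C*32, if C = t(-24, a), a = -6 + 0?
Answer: 768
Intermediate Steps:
a = -6
t(K, k) = 24
C = 24
C*32 = 24*32 = 768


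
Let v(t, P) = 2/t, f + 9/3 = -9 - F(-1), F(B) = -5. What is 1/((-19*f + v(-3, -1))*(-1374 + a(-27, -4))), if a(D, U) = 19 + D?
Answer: -3/548654 ≈ -5.4679e-6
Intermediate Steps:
f = -7 (f = -3 + (-9 - 1*(-5)) = -3 + (-9 + 5) = -3 - 4 = -7)
1/((-19*f + v(-3, -1))*(-1374 + a(-27, -4))) = 1/((-19*(-7) + 2/(-3))*(-1374 + (19 - 27))) = 1/((133 + 2*(-⅓))*(-1374 - 8)) = 1/((133 - ⅔)*(-1382)) = 1/((397/3)*(-1382)) = 1/(-548654/3) = -3/548654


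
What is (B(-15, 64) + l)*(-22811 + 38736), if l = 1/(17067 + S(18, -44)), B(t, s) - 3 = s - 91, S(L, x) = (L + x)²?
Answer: -6781358675/17743 ≈ -3.8220e+5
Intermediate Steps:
B(t, s) = -88 + s (B(t, s) = 3 + (s - 91) = 3 + (-91 + s) = -88 + s)
l = 1/17743 (l = 1/(17067 + (18 - 44)²) = 1/(17067 + (-26)²) = 1/(17067 + 676) = 1/17743 ≈ 5.6360e-5)
(B(-15, 64) + l)*(-22811 + 38736) = ((-88 + 64) + 1/17743)*(-22811 + 38736) = (-24 + 1/17743)*15925 = -425831/17743*15925 = -6781358675/17743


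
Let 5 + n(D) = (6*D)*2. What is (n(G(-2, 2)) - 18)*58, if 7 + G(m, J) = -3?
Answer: -8294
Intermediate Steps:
G(m, J) = -10 (G(m, J) = -7 - 3 = -10)
n(D) = -5 + 12*D (n(D) = -5 + (6*D)*2 = -5 + 12*D)
(n(G(-2, 2)) - 18)*58 = ((-5 + 12*(-10)) - 18)*58 = ((-5 - 120) - 18)*58 = (-125 - 18)*58 = -143*58 = -8294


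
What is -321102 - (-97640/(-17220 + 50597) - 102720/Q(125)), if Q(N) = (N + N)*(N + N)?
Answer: -33491465494478/104303125 ≈ -3.2110e+5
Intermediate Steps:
Q(N) = 4*N² (Q(N) = (2*N)*(2*N) = 4*N²)
-321102 - (-97640/(-17220 + 50597) - 102720/Q(125)) = -321102 - (-97640/(-17220 + 50597) - 102720/(4*125²)) = -321102 - (-97640/33377 - 102720/(4*15625)) = -321102 - (-97640*1/33377 - 102720/62500) = -321102 - (-97640/33377 - 102720*1/62500) = -321102 - (-97640/33377 - 5136/3125) = -321102 - 1*(-476549272/104303125) = -321102 + 476549272/104303125 = -33491465494478/104303125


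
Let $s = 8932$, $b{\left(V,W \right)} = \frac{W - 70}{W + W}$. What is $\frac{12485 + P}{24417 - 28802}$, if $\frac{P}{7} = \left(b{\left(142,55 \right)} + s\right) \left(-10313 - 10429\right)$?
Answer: $\frac{14265245762}{48235} \approx 2.9574 \cdot 10^{5}$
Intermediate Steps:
$b{\left(V,W \right)} = \frac{-70 + W}{2 W}$
$P = - \frac{14265383097}{11}$ ($P = 7 \left(\frac{-70 + 55}{2 \cdot 55} + 8932\right) \left(-10313 - 10429\right) = 7 \left(\frac{1}{2} \cdot \frac{1}{55} \left(-15\right) + 8932\right) \left(-10313 - 10429\right) = 7 \left(- \frac{3}{22} + 8932\right) \left(-10313 - 10429\right) = 7 \cdot \frac{196501}{22} \left(-20742\right) = 7 \left(- \frac{2037911871}{11}\right) = - \frac{14265383097}{11} \approx -1.2969 \cdot 10^{9}$)
$\frac{12485 + P}{24417 - 28802} = \frac{12485 - \frac{14265383097}{11}}{24417 - 28802} = - \frac{14265245762}{11 \left(-4385\right)} = \left(- \frac{14265245762}{11}\right) \left(- \frac{1}{4385}\right) = \frac{14265245762}{48235}$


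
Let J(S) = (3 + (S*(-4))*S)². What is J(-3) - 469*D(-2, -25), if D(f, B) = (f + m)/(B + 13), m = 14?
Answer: 1558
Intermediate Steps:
D(f, B) = (14 + f)/(13 + B) (D(f, B) = (f + 14)/(B + 13) = (14 + f)/(13 + B))
J(S) = (3 - 4*S²)² (J(S) = (3 + (-4*S)*S)² = (3 - 4*S²)²)
J(-3) - 469*D(-2, -25) = (-3 + 4*(-3)²)² - 469*(14 - 2)/(13 - 25) = (-3 + 4*9)² - 469*12/(-12) = (-3 + 36)² - (-469)*12/12 = 33² - 469*(-1) = 1089 + 469 = 1558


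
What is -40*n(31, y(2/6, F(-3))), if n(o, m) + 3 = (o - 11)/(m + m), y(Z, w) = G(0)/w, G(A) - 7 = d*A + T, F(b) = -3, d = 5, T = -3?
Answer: 420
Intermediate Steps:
G(A) = 4 + 5*A (G(A) = 7 + (5*A - 3) = 7 + (-3 + 5*A) = 4 + 5*A)
y(Z, w) = 4/w (y(Z, w) = (4 + 5*0)/w = (4 + 0)/w = 4/w)
n(o, m) = -3 + (-11 + o)/(2*m) (n(o, m) = -3 + (o - 11)/(m + m) = -3 + (-11 + o)/((2*m)) = -3 + (-11 + o)*(1/(2*m)) = -3 + (-11 + o)/(2*m))
-40*n(31, y(2/6, F(-3))) = -20*(-11 + 31 - 24/(-3))/(4/(-3)) = -20*(-11 + 31 - 24*(-1)/3)/(4*(-⅓)) = -20*(-11 + 31 - 6*(-4/3))/(-4/3) = -20*(-3)*(-11 + 31 + 8)/4 = -20*(-3)*28/4 = -40*(-21/2) = 420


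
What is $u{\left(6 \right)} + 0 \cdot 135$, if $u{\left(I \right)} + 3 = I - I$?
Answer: $-3$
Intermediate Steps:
$u{\left(I \right)} = -3$ ($u{\left(I \right)} = -3 + \left(I - I\right) = -3 + 0 = -3$)
$u{\left(6 \right)} + 0 \cdot 135 = -3 + 0 \cdot 135 = -3 + 0 = -3$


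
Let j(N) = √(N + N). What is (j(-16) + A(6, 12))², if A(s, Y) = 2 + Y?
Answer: 164 + 112*I*√2 ≈ 164.0 + 158.39*I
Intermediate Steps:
j(N) = √2*√N (j(N) = √(2*N) = √2*√N)
(j(-16) + A(6, 12))² = (√2*√(-16) + (2 + 12))² = (√2*(4*I) + 14)² = (4*I*√2 + 14)² = (14 + 4*I*√2)²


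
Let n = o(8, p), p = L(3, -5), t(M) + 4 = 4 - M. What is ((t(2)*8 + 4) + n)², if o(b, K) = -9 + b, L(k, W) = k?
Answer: 169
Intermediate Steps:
t(M) = -M (t(M) = -4 + (4 - M) = -M)
p = 3
n = -1 (n = -9 + 8 = -1)
((t(2)*8 + 4) + n)² = ((-1*2*8 + 4) - 1)² = ((-2*8 + 4) - 1)² = ((-16 + 4) - 1)² = (-12 - 1)² = (-13)² = 169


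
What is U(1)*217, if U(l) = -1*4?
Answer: -868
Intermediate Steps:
U(l) = -4
U(1)*217 = -4*217 = -868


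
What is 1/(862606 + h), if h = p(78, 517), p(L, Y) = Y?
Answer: 1/863123 ≈ 1.1586e-6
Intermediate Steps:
h = 517
1/(862606 + h) = 1/(862606 + 517) = 1/863123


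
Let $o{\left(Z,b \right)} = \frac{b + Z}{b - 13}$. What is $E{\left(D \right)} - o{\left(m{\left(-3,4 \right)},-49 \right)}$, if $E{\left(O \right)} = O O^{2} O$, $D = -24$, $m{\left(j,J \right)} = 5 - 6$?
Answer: $\frac{10285031}{31} \approx 3.3178 \cdot 10^{5}$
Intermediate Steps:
$m{\left(j,J \right)} = -1$ ($m{\left(j,J \right)} = 5 - 6 = -1$)
$o{\left(Z,b \right)} = \frac{Z + b}{-13 + b}$
$E{\left(O \right)} = O^{4}$ ($E{\left(O \right)} = O^{3} O = O^{4}$)
$E{\left(D \right)} - o{\left(m{\left(-3,4 \right)},-49 \right)} = \left(-24\right)^{4} - \frac{-1 - 49}{-13 - 49} = 331776 - \frac{1}{-62} \left(-50\right) = 331776 - \left(- \frac{1}{62}\right) \left(-50\right) = 331776 - \frac{25}{31} = \frac{10285031}{31}$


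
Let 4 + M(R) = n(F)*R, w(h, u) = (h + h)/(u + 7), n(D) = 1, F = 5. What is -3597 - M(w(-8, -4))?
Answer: -10763/3 ≈ -3587.7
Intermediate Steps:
w(h, u) = 2*h/(7 + u) (w(h, u) = (2*h)/(7 + u) = 2*h/(7 + u))
M(R) = -4 + R (M(R) = -4 + 1*R = -4 + R)
-3597 - M(w(-8, -4)) = -3597 - (-4 + 2*(-8)/(7 - 4)) = -3597 - (-4 + 2*(-8)/3) = -3597 - (-4 + 2*(-8)*(⅓)) = -3597 - (-4 - 16/3) = -3597 - 1*(-28/3) = -3597 + 28/3 = -10763/3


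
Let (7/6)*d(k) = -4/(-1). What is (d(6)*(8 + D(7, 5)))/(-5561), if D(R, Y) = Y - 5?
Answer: -192/38927 ≈ -0.0049323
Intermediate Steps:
d(k) = 24/7 (d(k) = 6*(-4/(-1))/7 = 6*(-4*(-1))/7 = (6/7)*4 = 24/7)
D(R, Y) = -5 + Y
(d(6)*(8 + D(7, 5)))/(-5561) = (24*(8 + (-5 + 5))/7)/(-5561) = (24*(8 + 0)/7)*(-1/5561) = ((24/7)*8)*(-1/5561) = (192/7)*(-1/5561) = -192/38927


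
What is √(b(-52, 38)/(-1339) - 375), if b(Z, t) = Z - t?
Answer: I*√672224865/1339 ≈ 19.363*I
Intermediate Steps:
√(b(-52, 38)/(-1339) - 375) = √((-52 - 1*38)/(-1339) - 375) = √((-52 - 38)*(-1/1339) - 375) = √(-90*(-1/1339) - 375) = √(90/1339 - 375) = √(-502035/1339) = I*√672224865/1339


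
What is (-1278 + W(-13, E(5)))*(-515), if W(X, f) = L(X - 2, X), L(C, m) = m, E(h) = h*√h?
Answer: 664865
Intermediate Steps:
E(h) = h^(3/2)
W(X, f) = X
(-1278 + W(-13, E(5)))*(-515) = (-1278 - 13)*(-515) = -1291*(-515) = 664865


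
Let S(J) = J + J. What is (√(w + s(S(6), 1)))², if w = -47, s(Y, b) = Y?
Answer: -35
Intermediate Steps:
S(J) = 2*J
(√(w + s(S(6), 1)))² = (√(-47 + 2*6))² = (√(-47 + 12))² = (√(-35))² = (I*√35)² = -35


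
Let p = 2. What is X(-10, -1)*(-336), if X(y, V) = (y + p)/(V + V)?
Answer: -1344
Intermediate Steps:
X(y, V) = (2 + y)/(2*V) (X(y, V) = (y + 2)/(V + V) = (2 + y)/((2*V)) = (2 + y)*(1/(2*V)) = (2 + y)/(2*V))
X(-10, -1)*(-336) = ((½)*(2 - 10)/(-1))*(-336) = ((½)*(-1)*(-8))*(-336) = 4*(-336) = -1344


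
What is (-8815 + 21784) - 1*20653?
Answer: -7684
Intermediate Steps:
(-8815 + 21784) - 1*20653 = 12969 - 20653 = -7684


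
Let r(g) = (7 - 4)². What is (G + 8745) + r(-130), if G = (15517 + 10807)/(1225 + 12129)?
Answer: 58463620/6677 ≈ 8756.0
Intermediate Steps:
G = 13162/6677 (G = 26324/13354 = 26324*(1/13354) = 13162/6677 ≈ 1.9712)
r(g) = 9 (r(g) = 3² = 9)
(G + 8745) + r(-130) = (13162/6677 + 8745) + 9 = 58403527/6677 + 9 = 58463620/6677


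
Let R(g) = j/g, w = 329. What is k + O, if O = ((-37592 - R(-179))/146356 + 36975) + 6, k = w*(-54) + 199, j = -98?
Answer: 254297942335/13098862 ≈ 19414.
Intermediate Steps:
R(g) = -98/g
k = -17567 (k = 329*(-54) + 199 = -17766 + 199 = -17567)
O = 484405651089/13098862 (O = ((-37592 - (-98)/(-179))/146356 + 36975) + 6 = ((-37592 - (-98)*(-1)/179)*(1/146356) + 36975) + 6 = ((-37592 - 1*98/179)*(1/146356) + 36975) + 6 = ((-37592 - 98/179)*(1/146356) + 36975) + 6 = (-6729066/179*1/146356 + 36975) + 6 = (-3364533/13098862 + 36975) + 6 = 484327057917/13098862 + 6 = 484405651089/13098862 ≈ 36981.)
k + O = -17567 + 484405651089/13098862 = 254297942335/13098862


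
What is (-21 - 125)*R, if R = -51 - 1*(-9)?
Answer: 6132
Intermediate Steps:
R = -42 (R = -51 + 9 = -42)
(-21 - 125)*R = (-21 - 125)*(-42) = -146*(-42) = 6132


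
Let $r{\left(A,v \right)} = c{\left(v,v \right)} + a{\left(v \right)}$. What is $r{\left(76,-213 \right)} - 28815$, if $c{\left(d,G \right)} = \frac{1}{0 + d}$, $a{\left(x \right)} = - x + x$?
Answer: $- \frac{6137596}{213} \approx -28815.0$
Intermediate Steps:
$a{\left(x \right)} = 0$
$c{\left(d,G \right)} = \frac{1}{d}$
$r{\left(A,v \right)} = \frac{1}{v}$ ($r{\left(A,v \right)} = \frac{1}{v} + 0 = \frac{1}{v}$)
$r{\left(76,-213 \right)} - 28815 = \frac{1}{-213} - 28815 = - \frac{1}{213} - 28815 = - \frac{6137596}{213}$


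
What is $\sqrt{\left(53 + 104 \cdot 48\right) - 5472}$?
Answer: $i \sqrt{427} \approx 20.664 i$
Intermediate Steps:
$\sqrt{\left(53 + 104 \cdot 48\right) - 5472} = \sqrt{\left(53 + 4992\right) - 5472} = \sqrt{5045 - 5472} = \sqrt{-427} = i \sqrt{427}$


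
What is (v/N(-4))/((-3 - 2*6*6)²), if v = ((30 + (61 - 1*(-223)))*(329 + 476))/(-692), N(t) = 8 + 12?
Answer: -25277/7785000 ≈ -0.0032469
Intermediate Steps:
N(t) = 20
v = -126385/346 (v = ((30 + (61 + 223))*805)*(-1/692) = ((30 + 284)*805)*(-1/692) = (314*805)*(-1/692) = 252770*(-1/692) = -126385/346 ≈ -365.27)
(v/N(-4))/((-3 - 2*6*6)²) = (-126385/346/20)/((-3 - 2*6*6)²) = (-126385/346*1/20)/((-3 - 12*6)²) = -25277/(1384*(-3 - 72)²) = -25277/(1384*((-75)²)) = -25277/1384/5625 = -25277/1384*1/5625 = -25277/7785000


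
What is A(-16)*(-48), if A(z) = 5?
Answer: -240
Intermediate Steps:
A(-16)*(-48) = 5*(-48) = -240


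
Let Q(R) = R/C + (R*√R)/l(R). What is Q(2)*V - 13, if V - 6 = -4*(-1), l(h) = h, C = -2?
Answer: -23 + 10*√2 ≈ -8.8579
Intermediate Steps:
V = 10 (V = 6 - 4*(-1) = 6 + 4 = 10)
Q(R) = √R - R/2 (Q(R) = R/(-2) + (R*√R)/R = R*(-½) + R^(3/2)/R = -R/2 + √R = √R - R/2)
Q(2)*V - 13 = (√2 - ½*2)*10 - 13 = (√2 - 1)*10 - 13 = (-1 + √2)*10 - 13 = (-10 + 10*√2) - 13 = -23 + 10*√2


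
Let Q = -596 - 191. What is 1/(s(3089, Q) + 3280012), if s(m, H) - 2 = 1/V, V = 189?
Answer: 189/619922647 ≈ 3.0488e-7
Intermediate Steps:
Q = -787
s(m, H) = 379/189 (s(m, H) = 2 + 1/189 = 379/189)
1/(s(3089, Q) + 3280012) = 1/(379/189 + 3280012) = 1/(619922647/189) = 189/619922647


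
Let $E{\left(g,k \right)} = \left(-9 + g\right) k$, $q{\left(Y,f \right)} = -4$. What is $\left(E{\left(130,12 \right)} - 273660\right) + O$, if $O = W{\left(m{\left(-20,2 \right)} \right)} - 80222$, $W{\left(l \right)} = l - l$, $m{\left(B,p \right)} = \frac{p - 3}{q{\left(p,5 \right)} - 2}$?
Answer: $-352430$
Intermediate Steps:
$m{\left(B,p \right)} = \frac{1}{2} - \frac{p}{6}$ ($m{\left(B,p \right)} = \frac{p - 3}{-4 - 2} = \frac{-3 + p}{-6} = \left(-3 + p\right) \left(- \frac{1}{6}\right) = \frac{1}{2} - \frac{p}{6}$)
$W{\left(l \right)} = 0$
$E{\left(g,k \right)} = k \left(-9 + g\right)$
$O = -80222$ ($O = 0 - 80222 = -80222$)
$\left(E{\left(130,12 \right)} - 273660\right) + O = \left(12 \left(-9 + 130\right) - 273660\right) - 80222 = \left(12 \cdot 121 - 273660\right) - 80222 = \left(1452 - 273660\right) - 80222 = -272208 - 80222 = -352430$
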